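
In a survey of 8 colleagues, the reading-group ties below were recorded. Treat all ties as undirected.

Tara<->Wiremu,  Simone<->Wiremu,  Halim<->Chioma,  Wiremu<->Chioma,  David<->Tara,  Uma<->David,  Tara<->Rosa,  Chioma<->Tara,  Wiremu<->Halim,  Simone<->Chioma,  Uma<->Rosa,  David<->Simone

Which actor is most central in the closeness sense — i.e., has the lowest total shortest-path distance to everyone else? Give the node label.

Tara

Farness (sum of distances to all others) for each node — Chioma:11, David:12, Halim:16, Rosa:14, Simone:12, Tara:10, Uma:16, Wiremu:11.
The smallest farness is 10, for Tara, so Tara has the highest closeness.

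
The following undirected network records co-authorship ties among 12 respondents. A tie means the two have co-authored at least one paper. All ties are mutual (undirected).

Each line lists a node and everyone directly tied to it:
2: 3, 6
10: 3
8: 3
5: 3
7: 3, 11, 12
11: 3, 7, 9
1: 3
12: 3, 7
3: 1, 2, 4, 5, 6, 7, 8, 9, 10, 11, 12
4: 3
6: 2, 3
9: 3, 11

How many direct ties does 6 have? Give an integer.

2

6 is directly tied to 2 and 3. That is 2 neighbors, so the degree of 6 is 2.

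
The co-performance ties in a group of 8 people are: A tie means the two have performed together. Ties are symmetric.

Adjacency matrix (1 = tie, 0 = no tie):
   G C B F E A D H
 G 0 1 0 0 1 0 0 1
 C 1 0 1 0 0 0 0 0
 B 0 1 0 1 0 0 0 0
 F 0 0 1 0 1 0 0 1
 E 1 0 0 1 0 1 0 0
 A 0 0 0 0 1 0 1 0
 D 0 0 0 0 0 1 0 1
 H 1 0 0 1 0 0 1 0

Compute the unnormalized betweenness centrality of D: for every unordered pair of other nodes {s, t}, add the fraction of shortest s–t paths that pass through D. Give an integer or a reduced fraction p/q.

Pairs whose geodesics pass through D — A–H: 1.
All other pairs contribute 0.
Summing the contributions gives betweenness(D) = 1.

1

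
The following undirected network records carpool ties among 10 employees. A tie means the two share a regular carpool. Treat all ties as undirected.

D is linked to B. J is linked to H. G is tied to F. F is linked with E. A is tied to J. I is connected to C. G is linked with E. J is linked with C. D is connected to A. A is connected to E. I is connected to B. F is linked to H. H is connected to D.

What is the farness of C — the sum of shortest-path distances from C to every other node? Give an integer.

Distances from C: A:2, B:2, D:3, E:3, F:3, G:4, H:2, I:1, J:1.
Sum = 2 + 2 + 3 + 3 + 3 + 4 + 2 + 1 + 1 = 21.

21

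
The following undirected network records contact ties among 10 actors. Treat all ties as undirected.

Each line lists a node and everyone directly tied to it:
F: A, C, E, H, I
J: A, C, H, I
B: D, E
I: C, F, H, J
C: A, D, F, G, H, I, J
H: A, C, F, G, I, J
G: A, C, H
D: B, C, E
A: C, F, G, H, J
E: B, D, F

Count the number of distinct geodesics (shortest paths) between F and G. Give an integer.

3

The shortest distance is 2. The length-2 paths are: F–C–G; F–A–G; F–H–G.
That gives 3 distinct shortest paths.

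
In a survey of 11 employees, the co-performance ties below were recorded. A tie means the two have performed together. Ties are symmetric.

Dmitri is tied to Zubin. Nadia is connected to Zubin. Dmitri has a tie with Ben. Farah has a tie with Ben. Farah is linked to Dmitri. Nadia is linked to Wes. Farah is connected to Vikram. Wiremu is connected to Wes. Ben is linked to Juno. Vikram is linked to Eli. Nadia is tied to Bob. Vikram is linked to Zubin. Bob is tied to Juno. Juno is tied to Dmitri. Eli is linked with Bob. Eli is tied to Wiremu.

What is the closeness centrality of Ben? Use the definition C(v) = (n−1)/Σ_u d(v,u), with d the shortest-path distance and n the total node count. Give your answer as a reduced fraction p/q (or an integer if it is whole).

10/23

Distances from Ben: Bob:2, Dmitri:1, Eli:3, Farah:1, Juno:1, Nadia:3, Vikram:2, Wes:4, Wiremu:4, Zubin:2. Sum = 23.
n = 11, so closeness = 10/23.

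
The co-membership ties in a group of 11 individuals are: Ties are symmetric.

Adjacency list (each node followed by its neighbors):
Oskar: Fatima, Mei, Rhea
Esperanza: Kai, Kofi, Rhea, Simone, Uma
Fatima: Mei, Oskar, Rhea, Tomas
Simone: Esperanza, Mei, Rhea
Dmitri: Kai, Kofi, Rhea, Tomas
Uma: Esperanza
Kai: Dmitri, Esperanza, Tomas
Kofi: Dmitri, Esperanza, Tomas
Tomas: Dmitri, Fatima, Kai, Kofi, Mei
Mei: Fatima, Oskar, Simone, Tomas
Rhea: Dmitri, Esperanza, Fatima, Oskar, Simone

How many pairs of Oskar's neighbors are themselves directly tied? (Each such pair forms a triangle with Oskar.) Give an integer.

Oskar's neighbors: Fatima, Mei, and Rhea.
Neighbor pairs that are themselves tied: Oskar–Fatima–Mei; Oskar–Fatima–Rhea. Each forms one triangle with Oskar, for 2 in total.

2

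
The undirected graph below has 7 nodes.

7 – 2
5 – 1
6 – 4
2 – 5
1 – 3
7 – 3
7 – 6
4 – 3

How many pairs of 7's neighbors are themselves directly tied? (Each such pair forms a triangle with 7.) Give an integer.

0

7's neighbors are 2, 3, and 6, but none of them are tied to each other, so no triangle contains 7.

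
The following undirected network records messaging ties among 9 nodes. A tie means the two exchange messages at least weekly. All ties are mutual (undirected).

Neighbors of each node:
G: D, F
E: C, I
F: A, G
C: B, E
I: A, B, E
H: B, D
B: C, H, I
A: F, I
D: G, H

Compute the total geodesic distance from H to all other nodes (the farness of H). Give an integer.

17

Distances from H: A:3, B:1, C:2, D:1, E:3, F:3, G:2, I:2.
Sum = 3 + 1 + 2 + 1 + 3 + 3 + 2 + 2 = 17.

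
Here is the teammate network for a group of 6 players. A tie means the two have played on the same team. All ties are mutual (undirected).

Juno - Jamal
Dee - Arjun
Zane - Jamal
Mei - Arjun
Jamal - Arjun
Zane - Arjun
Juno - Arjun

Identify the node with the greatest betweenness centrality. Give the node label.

Arjun

Unnormalized betweenness of each node: Arjun:15/2, Dee:0, Jamal:1/2, Juno:0, Mei:0, Zane:0.
Arjun has the largest value, 15/2, making it the main broker — the node through which the most shortest paths run.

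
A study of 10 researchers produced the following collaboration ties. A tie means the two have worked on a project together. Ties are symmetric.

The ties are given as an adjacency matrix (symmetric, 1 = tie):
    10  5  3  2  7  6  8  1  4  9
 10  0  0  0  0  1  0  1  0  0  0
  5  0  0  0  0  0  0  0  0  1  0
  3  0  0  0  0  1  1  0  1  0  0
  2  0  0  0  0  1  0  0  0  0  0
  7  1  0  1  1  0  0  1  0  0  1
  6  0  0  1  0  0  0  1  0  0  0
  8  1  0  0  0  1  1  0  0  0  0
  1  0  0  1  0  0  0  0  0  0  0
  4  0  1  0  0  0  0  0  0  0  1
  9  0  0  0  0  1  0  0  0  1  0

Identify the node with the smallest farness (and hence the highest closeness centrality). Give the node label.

7

Farness (sum of distances to all others) for each node — 1:26, 2:22, 3:18, 4:24, 5:32, 6:23, 7:14, 8:19, 9:18, 10:20.
The smallest farness is 14, for 7, so 7 has the highest closeness.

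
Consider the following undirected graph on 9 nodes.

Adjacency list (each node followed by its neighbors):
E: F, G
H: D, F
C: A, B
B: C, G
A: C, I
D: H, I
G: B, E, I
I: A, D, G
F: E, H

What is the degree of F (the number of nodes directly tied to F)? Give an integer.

F is directly tied to E and H. That is 2 neighbors, so the degree of F is 2.

2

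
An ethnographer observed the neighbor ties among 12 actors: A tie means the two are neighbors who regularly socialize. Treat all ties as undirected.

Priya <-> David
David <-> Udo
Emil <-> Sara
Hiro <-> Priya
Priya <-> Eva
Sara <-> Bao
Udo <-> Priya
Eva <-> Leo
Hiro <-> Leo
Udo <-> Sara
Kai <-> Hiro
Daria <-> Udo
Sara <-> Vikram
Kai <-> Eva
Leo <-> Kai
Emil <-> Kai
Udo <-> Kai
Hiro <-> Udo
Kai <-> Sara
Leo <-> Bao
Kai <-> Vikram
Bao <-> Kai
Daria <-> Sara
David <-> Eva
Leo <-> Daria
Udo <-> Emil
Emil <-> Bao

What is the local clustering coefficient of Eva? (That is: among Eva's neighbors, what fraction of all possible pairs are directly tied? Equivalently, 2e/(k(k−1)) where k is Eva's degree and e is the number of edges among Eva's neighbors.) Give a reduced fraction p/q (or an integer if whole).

1/3

Eva's neighbors: David, Kai, Leo, and Priya (k = 4).
Possible neighbor pairs: C(4,2) = 6. Edges among them: David–Priya, Kai–Leo → e = 2.
Clustering(Eva) = 2/6 = 1/3.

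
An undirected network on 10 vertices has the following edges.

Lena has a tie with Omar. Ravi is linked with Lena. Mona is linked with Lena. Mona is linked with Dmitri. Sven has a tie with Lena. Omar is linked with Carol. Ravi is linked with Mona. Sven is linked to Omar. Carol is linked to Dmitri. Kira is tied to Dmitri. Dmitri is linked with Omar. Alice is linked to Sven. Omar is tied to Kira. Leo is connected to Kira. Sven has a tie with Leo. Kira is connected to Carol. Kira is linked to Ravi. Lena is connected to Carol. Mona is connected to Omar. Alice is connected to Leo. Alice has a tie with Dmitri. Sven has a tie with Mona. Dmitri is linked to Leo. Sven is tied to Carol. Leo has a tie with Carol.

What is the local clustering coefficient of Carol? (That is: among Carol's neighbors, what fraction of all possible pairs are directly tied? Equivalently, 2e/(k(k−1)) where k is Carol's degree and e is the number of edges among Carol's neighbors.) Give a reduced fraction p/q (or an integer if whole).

Carol's neighbors: Dmitri, Kira, Lena, Leo, Omar, and Sven (k = 6).
Possible neighbor pairs: C(6,2) = 15. Edges among them: Dmitri–Kira, Dmitri–Leo, Dmitri–Omar, Kira–Leo, Kira–Omar, Lena–Omar, Lena–Sven, Leo–Sven, Omar–Sven → e = 9.
Clustering(Carol) = 9/15 = 3/5.

3/5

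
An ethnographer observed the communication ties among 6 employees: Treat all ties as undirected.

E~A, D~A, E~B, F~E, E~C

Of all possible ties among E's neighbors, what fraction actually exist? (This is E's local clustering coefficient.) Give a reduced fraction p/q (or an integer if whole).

E's neighbors: A, B, C, and F (k = 4).
Possible neighbor pairs: C(4,2) = 6. Edges among them: none → e = 0.
Clustering(E) = 0/6 = 0.

0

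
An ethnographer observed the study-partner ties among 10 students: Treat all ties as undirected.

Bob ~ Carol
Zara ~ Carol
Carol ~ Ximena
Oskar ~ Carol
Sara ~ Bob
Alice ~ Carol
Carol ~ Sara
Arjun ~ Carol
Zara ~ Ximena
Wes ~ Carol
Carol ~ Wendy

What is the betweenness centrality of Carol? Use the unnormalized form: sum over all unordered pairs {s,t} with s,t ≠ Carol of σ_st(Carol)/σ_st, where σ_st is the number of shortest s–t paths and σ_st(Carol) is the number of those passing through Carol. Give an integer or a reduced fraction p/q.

Pairs whose geodesics pass through Carol — Sara–Alice: 1; Sara–Wes: 1; Sara–Zara: 1; Sara–Arjun: 1; Sara–Wendy: 1; Sara–Oskar: 1; Sara–Ximena: 1; Alice–Wes: 1; Alice–Zara: 1; Alice–Arjun: 1; Alice–Bob: 1; Alice–Wendy: 1; Alice–Oskar: 1; Alice–Ximena: 1 … (+20 more pairs).
All other pairs contribute 0.
Summing the contributions gives betweenness(Carol) = 34.

34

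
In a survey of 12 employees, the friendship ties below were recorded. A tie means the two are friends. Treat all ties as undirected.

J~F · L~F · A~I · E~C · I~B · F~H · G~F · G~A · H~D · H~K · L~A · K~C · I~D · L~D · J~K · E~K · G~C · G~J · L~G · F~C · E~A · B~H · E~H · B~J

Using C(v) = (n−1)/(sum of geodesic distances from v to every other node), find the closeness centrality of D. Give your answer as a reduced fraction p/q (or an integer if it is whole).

Distances from D: A:2, B:2, C:3, E:2, F:2, G:2, H:1, I:1, J:3, K:2, L:1. Sum = 21.
n = 12, so closeness = 11/21.

11/21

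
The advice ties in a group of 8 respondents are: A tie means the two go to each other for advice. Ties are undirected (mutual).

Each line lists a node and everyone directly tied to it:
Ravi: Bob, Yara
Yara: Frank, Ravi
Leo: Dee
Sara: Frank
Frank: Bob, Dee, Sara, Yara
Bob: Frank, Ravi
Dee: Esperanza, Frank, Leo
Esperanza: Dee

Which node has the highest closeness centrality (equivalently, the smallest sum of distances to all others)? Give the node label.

Frank

Farness (sum of distances to all others) for each node — Bob:14, Dee:12, Esperanza:18, Frank:10, Leo:18, Ravi:18, Sara:16, Yara:14.
The smallest farness is 10, for Frank, so Frank has the highest closeness.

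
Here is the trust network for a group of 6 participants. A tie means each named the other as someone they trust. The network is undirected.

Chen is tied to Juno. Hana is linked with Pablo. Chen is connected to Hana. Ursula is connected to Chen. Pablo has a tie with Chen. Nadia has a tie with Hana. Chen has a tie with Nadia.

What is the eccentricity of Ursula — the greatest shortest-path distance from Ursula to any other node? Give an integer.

Distances from Ursula: Chen:1, Hana:2, Juno:2, Nadia:2, Pablo:2.
The largest is 2 (to Juno, Hana, Nadia, and Pablo), so the eccentricity of Ursula is 2.

2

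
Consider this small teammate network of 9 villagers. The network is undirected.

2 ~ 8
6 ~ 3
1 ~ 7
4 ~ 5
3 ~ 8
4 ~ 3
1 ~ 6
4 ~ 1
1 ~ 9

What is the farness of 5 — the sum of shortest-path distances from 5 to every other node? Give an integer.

21

Distances from 5: 1:2, 2:4, 3:2, 4:1, 6:3, 7:3, 8:3, 9:3.
Sum = 2 + 4 + 2 + 1 + 3 + 3 + 3 + 3 = 21.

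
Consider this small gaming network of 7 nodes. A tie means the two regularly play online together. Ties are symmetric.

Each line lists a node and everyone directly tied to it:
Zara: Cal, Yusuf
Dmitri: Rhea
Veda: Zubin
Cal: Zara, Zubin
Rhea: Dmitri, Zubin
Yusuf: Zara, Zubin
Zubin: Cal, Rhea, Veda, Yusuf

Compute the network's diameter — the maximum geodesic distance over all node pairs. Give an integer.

Eccentricity of each node (its greatest distance to any other): Cal:3, Dmitri:4, Rhea:3, Veda:3, Yusuf:3, Zara:4, Zubin:2.
The maximum eccentricity is 4, realized for instance by the pair Zara–Dmitri via Zara – Cal – Zubin – Rhea – Dmitri. So the diameter is 4.

4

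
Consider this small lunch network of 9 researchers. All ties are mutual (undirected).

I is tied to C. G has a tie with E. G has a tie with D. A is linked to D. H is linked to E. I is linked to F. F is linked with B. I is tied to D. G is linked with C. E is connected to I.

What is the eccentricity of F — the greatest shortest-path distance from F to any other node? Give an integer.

3

Distances from F: A:3, B:1, C:2, D:2, E:2, G:3, H:3, I:1.
The largest is 3 (to A, G, and H), so the eccentricity of F is 3.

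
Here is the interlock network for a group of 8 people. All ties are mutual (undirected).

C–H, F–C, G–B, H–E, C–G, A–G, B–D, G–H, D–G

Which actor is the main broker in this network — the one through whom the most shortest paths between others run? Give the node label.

Unnormalized betweenness of each node: A:0, B:0, C:6, D:0, E:0, F:0, G:14, H:6.
G has the largest value, 14, making it the main broker — the node through which the most shortest paths run.

G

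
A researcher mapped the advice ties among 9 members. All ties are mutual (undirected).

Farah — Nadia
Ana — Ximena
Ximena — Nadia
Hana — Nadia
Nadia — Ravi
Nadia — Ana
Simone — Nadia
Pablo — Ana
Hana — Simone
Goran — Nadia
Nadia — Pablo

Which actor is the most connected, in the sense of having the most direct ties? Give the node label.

Nadia

Degrees — Ana:3, Farah:1, Goran:1, Hana:2, Nadia:8, Pablo:2, Ravi:1, Simone:2, Ximena:2.
The maximum is 8, attained only by Nadia.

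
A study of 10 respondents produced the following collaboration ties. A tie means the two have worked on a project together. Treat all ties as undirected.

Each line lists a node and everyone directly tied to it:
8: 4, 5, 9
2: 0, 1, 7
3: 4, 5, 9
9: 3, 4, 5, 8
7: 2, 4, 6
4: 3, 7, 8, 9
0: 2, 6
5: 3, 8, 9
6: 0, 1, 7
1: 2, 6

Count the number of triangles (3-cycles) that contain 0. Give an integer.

0

0's neighbors are 2 and 6, but none of them are tied to each other, so no triangle contains 0.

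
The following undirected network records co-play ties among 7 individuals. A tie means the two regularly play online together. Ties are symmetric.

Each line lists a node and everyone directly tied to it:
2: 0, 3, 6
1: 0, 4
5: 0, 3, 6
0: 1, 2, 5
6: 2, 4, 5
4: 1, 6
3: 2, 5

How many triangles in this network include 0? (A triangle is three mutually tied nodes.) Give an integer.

0

0's neighbors are 1, 2, and 5, but none of them are tied to each other, so no triangle contains 0.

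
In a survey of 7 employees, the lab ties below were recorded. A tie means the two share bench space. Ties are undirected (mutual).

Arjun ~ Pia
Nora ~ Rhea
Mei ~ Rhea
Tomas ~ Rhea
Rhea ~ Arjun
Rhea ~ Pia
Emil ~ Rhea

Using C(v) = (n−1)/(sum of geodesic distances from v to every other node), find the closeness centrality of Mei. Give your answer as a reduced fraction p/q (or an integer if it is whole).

Distances from Mei: Arjun:2, Emil:2, Nora:2, Pia:2, Rhea:1, Tomas:2. Sum = 11.
n = 7, so closeness = 6/11.

6/11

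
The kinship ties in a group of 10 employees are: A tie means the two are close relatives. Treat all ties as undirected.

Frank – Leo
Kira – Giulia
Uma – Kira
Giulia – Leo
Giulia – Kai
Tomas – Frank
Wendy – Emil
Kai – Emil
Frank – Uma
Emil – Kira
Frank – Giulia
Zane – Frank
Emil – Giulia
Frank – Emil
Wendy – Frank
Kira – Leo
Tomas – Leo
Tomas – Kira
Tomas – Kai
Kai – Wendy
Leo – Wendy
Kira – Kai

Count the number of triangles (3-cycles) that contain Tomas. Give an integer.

3

Tomas's neighbors: Frank, Kai, Kira, and Leo.
Neighbor pairs that are themselves tied: Tomas–Frank–Leo; Tomas–Kai–Kira; Tomas–Kira–Leo. Each forms one triangle with Tomas, for 3 in total.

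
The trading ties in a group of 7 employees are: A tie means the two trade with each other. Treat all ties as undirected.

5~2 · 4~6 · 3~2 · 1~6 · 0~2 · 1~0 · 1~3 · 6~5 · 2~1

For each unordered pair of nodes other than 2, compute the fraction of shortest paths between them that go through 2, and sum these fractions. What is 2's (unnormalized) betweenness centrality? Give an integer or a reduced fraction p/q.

3

Pairs whose geodesics pass through 2 — 1–5: 1/2; 5–0: 1; 5–3: 1; 0–3: 1/2.
All other pairs contribute 0.
Summing the contributions gives betweenness(2) = 3.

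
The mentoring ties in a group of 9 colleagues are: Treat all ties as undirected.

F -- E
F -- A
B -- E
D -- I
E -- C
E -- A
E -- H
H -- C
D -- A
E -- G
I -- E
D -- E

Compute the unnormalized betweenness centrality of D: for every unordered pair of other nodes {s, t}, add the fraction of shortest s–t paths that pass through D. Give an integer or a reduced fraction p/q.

Pairs whose geodesics pass through D — I–A: 1/2.
All other pairs contribute 0.
Summing the contributions gives betweenness(D) = 1/2.

1/2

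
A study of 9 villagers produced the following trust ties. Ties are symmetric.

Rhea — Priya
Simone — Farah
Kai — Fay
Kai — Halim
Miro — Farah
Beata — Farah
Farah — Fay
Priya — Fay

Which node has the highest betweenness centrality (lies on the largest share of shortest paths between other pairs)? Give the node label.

Unnormalized betweenness of each node: Beata:0, Farah:18, Fay:20, Halim:0, Kai:7, Miro:0, Priya:7, Rhea:0, Simone:0.
Fay has the largest value, 20, making it the main broker — the node through which the most shortest paths run.

Fay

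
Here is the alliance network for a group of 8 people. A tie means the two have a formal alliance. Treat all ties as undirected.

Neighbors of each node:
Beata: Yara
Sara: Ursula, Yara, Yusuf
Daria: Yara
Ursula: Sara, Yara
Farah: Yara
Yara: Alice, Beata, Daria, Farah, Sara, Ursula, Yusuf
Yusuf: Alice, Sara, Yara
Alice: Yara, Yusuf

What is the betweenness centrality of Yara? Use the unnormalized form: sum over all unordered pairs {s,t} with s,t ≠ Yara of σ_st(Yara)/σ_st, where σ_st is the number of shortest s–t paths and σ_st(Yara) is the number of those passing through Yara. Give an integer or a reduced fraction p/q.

Pairs whose geodesics pass through Yara — Daria–Yusuf: 1; Daria–Farah: 1; Daria–Alice: 1; Daria–Ursula: 1; Daria–Beata: 1; Daria–Sara: 1; Yusuf–Farah: 1; Yusuf–Ursula: 1/2; Yusuf–Beata: 1; Farah–Alice: 1; Farah–Ursula: 1; Farah–Beata: 1; Farah–Sara: 1; Alice–Ursula: 1 … (+4 more pairs).
All other pairs contribute 0.
Summing the contributions gives betweenness(Yara) = 17.

17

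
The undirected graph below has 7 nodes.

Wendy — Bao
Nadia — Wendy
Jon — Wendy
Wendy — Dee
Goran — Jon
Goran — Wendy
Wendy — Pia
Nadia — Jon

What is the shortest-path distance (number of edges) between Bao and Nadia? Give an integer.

One shortest route is Bao – Wendy – Nadia, which uses 2 edges, and Bao and Nadia are not directly tied, so nothing shorter exists. So d(Bao,Nadia) = 2.

2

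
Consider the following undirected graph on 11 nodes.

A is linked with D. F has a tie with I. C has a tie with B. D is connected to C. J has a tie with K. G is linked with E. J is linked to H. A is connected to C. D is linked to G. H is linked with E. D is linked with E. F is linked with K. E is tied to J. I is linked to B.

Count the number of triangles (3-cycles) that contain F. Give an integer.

0

F's neighbors are I and K, but none of them are tied to each other, so no triangle contains F.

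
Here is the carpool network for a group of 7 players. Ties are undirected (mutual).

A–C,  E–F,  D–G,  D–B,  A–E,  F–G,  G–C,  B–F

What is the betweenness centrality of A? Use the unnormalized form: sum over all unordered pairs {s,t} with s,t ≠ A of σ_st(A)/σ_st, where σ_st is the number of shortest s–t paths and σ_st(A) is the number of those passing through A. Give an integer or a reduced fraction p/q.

Pairs whose geodesics pass through A — C–E: 1.
All other pairs contribute 0.
Summing the contributions gives betweenness(A) = 1.

1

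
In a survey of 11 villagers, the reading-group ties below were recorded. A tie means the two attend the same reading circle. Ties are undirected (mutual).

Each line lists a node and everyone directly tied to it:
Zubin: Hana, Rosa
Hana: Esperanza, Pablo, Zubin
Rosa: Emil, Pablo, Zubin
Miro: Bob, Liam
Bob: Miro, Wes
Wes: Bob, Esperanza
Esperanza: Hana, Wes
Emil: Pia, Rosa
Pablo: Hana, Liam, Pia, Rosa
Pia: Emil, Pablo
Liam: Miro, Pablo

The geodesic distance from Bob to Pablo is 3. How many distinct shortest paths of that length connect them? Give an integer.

The shortest distance is 3, and the only length-3 path is Bob–Miro–Liam–Pablo. So there is exactly 1 shortest path.

1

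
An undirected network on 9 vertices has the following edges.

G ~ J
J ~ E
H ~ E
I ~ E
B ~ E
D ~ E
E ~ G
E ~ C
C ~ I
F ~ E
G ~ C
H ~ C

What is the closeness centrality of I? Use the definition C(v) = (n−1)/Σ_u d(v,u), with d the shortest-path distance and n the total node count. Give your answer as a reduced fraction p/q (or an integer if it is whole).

4/7

Distances from I: B:2, C:1, D:2, E:1, F:2, G:2, H:2, J:2. Sum = 14.
n = 9, so closeness = 8/14 = 4/7.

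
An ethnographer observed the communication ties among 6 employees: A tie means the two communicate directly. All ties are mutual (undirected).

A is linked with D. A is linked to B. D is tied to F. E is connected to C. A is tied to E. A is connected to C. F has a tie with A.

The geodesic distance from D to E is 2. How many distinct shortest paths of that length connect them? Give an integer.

1

The shortest distance is 2, and the only length-2 path is D–A–E. So there is exactly 1 shortest path.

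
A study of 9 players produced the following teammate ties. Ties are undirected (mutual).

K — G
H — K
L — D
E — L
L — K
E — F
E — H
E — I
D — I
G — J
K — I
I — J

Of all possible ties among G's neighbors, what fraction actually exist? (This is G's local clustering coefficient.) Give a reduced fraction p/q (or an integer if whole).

G's neighbors: J and K (k = 2).
Possible neighbor pairs: C(2,2) = 1. Edges among them: none → e = 0.
Clustering(G) = 0/1.

0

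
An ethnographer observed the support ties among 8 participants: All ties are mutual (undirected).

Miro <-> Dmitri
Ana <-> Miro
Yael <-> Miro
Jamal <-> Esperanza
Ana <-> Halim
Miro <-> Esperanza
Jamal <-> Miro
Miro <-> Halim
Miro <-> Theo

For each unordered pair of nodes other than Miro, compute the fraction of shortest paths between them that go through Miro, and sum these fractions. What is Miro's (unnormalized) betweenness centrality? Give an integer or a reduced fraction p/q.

Pairs whose geodesics pass through Miro — Theo–Halim: 1; Theo–Ana: 1; Theo–Yael: 1; Theo–Dmitri: 1; Theo–Esperanza: 1; Theo–Jamal: 1; Halim–Yael: 1; Halim–Dmitri: 1; Halim–Esperanza: 1; Halim–Jamal: 1; Ana–Yael: 1; Ana–Dmitri: 1; Ana–Esperanza: 1; Ana–Jamal: 1 … (+5 more pairs).
All other pairs contribute 0.
Summing the contributions gives betweenness(Miro) = 19.

19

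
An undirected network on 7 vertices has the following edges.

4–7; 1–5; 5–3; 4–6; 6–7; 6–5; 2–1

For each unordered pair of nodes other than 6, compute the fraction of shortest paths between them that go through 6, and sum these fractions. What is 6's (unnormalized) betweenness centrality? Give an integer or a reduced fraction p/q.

8

Pairs whose geodesics pass through 6 — 4–3: 1; 4–5: 1; 4–2: 1; 4–1: 1; 3–7: 1; 5–7: 1; 2–7: 1; 7–1: 1.
All other pairs contribute 0.
Summing the contributions gives betweenness(6) = 8.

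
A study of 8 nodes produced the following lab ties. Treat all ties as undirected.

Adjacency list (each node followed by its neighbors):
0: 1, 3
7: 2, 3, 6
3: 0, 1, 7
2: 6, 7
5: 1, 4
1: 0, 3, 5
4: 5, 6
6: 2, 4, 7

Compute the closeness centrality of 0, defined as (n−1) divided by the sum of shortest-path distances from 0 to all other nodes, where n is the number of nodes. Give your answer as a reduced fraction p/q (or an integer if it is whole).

Distances from 0: 1:1, 2:3, 3:1, 4:3, 5:2, 6:3, 7:2. Sum = 15.
n = 8, so closeness = 7/15.

7/15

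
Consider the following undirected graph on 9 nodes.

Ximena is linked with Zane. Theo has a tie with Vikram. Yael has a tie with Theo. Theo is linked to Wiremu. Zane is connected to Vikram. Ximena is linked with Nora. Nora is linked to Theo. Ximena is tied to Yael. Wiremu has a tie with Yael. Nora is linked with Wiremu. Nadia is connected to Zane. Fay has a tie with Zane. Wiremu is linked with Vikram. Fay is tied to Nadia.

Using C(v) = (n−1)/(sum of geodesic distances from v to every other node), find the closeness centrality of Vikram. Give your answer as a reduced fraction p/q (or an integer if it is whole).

Distances from Vikram: Fay:2, Nadia:2, Nora:2, Theo:1, Wiremu:1, Ximena:2, Yael:2, Zane:1. Sum = 13.
n = 9, so closeness = 8/13.

8/13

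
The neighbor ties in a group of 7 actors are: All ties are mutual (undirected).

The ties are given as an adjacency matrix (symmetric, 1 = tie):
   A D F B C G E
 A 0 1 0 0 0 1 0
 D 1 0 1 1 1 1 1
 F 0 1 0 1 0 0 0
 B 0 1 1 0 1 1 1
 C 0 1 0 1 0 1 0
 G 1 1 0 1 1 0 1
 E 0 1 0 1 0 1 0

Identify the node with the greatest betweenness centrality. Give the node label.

Unnormalized betweenness of each node: A:0, B:11/6, C:0, D:13/3, E:0, F:0, G:11/6.
D has the largest value, 13/3, making it the main broker — the node through which the most shortest paths run.

D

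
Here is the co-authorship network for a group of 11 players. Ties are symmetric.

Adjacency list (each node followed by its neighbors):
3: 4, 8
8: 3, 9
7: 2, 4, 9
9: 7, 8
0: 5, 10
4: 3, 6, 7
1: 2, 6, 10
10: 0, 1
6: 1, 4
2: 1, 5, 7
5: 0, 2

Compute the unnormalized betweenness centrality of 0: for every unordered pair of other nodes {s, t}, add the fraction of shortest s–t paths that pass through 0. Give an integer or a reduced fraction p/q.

Pairs whose geodesics pass through 0 — 10–5: 1.
All other pairs contribute 0.
Summing the contributions gives betweenness(0) = 1.

1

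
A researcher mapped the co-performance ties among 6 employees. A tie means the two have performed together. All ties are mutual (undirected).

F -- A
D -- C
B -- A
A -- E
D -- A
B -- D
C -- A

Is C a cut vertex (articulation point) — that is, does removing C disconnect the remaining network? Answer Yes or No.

No

Even without C, every remaining node can still reach every other (the residual graph is connected), so C is not a cut vertex.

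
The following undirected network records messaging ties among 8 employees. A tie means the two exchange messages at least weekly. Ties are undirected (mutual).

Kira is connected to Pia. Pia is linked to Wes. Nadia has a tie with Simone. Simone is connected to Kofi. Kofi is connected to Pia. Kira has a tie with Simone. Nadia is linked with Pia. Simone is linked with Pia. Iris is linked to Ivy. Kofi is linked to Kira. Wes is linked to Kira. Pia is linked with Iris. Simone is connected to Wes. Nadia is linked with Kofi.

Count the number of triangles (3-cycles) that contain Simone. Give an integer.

7

Simone's neighbors: Kira, Kofi, Nadia, Pia, and Wes.
Neighbor pairs that are themselves tied: Simone–Kira–Kofi; Simone–Kira–Pia; Simone–Kira–Wes; Simone–Kofi–Nadia; Simone–Kofi–Pia; Simone–Nadia–Pia; Simone–Pia–Wes. Each forms one triangle with Simone, for 7 in total.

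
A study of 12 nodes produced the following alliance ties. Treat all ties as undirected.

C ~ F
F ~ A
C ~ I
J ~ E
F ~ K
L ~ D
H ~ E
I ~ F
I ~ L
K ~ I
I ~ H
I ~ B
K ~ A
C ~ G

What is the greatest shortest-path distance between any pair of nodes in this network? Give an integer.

5

Eccentricity of each node (its greatest distance to any other): A:5, B:4, C:4, D:5, E:4, F:4, G:5, H:3, I:3, J:5, K:4, L:4.
The maximum eccentricity is 5, realized for instance by the pair D–J via D – L – I – H – E – J. So the diameter is 5.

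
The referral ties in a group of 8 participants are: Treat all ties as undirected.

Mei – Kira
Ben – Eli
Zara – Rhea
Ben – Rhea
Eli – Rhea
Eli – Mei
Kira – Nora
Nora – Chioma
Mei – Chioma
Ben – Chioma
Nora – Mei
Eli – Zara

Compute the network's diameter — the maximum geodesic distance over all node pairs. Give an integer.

Eccentricity of each node (its greatest distance to any other): Ben:3, Chioma:3, Eli:2, Kira:3, Mei:2, Nora:3, Rhea:3, Zara:3.
The maximum eccentricity is 3, realized for instance by the pair Zara–Chioma via Zara – Rhea – Ben – Chioma. So the diameter is 3.

3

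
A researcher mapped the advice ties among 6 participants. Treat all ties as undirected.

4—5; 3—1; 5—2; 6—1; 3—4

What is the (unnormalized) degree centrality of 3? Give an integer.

3 is directly tied to 1 and 4. That is 2 neighbors, so the degree of 3 is 2.

2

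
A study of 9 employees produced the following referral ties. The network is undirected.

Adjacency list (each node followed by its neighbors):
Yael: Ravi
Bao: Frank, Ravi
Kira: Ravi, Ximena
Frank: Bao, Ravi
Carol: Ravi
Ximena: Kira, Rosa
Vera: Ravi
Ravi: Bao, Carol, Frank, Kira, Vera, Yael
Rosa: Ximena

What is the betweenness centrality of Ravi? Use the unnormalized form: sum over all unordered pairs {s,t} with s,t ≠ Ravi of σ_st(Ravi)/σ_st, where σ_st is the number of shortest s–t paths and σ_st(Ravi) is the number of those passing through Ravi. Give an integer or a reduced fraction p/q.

24

Pairs whose geodesics pass through Ravi — Yael–Carol: 1; Yael–Bao: 1; Yael–Ximena: 1; Yael–Vera: 1; Yael–Frank: 1; Yael–Rosa: 1; Yael–Kira: 1; Carol–Bao: 1; Carol–Ximena: 1; Carol–Vera: 1; Carol–Frank: 1; Carol–Rosa: 1; Carol–Kira: 1; Bao–Ximena: 1 … (+10 more pairs).
All other pairs contribute 0.
Summing the contributions gives betweenness(Ravi) = 24.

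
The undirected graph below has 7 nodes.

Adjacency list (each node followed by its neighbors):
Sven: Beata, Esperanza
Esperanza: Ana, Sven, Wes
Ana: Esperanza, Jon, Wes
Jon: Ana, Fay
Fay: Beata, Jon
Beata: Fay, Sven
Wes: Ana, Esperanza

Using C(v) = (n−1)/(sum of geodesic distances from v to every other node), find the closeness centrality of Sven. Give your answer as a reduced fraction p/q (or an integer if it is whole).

6/11

Distances from Sven: Ana:2, Beata:1, Esperanza:1, Fay:2, Jon:3, Wes:2. Sum = 11.
n = 7, so closeness = 6/11.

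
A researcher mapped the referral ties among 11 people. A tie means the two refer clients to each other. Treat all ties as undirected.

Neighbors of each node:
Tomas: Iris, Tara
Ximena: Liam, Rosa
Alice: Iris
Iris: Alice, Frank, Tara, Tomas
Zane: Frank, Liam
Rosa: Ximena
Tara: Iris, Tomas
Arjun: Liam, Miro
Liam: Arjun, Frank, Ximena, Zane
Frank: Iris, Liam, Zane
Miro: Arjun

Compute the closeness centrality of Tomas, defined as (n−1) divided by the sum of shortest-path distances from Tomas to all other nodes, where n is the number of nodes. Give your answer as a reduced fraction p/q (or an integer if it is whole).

Distances from Tomas: Alice:2, Arjun:4, Frank:2, Iris:1, Liam:3, Miro:5, Rosa:5, Tara:1, Ximena:4, Zane:3. Sum = 30.
n = 11, so closeness = 10/30 = 1/3.

1/3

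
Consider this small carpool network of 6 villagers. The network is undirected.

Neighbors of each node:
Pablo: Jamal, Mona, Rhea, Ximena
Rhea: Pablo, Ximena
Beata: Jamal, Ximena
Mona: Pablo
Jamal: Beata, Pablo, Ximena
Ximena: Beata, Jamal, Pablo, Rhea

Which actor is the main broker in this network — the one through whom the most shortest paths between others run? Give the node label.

Unnormalized betweenness of each node: Beata:0, Jamal:1, Mona:0, Pablo:9/2, Rhea:0, Ximena:5/2.
Pablo has the largest value, 9/2, making it the main broker — the node through which the most shortest paths run.

Pablo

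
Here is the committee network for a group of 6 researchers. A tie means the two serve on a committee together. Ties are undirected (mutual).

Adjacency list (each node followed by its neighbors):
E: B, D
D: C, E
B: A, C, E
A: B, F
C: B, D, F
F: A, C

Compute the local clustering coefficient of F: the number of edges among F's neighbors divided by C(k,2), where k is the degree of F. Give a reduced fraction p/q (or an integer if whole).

0

F's neighbors: A and C (k = 2).
Possible neighbor pairs: C(2,2) = 1. Edges among them: none → e = 0.
Clustering(F) = 0/1.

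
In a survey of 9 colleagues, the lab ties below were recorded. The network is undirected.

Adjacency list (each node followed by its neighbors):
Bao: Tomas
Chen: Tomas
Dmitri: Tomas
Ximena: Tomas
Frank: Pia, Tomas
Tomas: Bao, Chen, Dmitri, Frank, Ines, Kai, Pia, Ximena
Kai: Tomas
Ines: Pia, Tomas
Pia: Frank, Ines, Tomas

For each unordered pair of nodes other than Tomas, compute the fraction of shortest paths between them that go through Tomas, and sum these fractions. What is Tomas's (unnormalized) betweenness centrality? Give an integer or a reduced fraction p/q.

Pairs whose geodesics pass through Tomas — Ines–Bao: 1; Ines–Dmitri: 1; Ines–Ximena: 1; Ines–Kai: 1; Ines–Frank: 1/2; Ines–Chen: 1; Bao–Dmitri: 1; Bao–Ximena: 1; Bao–Kai: 1; Bao–Frank: 1; Bao–Chen: 1; Bao–Pia: 1; Dmitri–Ximena: 1; Dmitri–Kai: 1 … (+12 more pairs).
All other pairs contribute 0.
Summing the contributions gives betweenness(Tomas) = 51/2.

51/2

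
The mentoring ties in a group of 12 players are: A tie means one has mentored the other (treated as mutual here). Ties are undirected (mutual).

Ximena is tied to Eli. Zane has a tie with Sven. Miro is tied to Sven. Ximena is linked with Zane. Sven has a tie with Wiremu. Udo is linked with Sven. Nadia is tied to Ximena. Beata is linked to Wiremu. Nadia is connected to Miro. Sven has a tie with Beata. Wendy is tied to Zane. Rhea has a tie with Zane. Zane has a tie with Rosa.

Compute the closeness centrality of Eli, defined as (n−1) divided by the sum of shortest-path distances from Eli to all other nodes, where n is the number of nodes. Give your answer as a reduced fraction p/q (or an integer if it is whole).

11/32

Distances from Eli: Beata:4, Miro:3, Nadia:2, Rhea:3, Rosa:3, Sven:3, Udo:4, Wendy:3, Wiremu:4, Ximena:1, Zane:2. Sum = 32.
n = 12, so closeness = 11/32.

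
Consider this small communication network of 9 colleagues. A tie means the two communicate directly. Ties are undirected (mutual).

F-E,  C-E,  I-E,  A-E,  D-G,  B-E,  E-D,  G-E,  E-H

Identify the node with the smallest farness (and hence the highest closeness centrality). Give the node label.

E

Farness (sum of distances to all others) for each node — A:15, B:15, C:15, D:14, E:8, F:15, G:14, H:15, I:15.
The smallest farness is 8, for E, so E has the highest closeness.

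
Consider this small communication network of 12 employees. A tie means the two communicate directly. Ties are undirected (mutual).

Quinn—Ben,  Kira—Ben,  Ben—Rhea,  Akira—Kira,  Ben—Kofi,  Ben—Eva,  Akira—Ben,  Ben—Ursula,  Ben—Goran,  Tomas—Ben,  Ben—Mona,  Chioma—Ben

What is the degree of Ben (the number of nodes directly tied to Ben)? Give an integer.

11

Ben is directly tied to Akira, Chioma, Eva, Goran, Kira, Kofi, Mona, Quinn, Rhea, Tomas, and Ursula. That is 11 neighbors, so the degree of Ben is 11.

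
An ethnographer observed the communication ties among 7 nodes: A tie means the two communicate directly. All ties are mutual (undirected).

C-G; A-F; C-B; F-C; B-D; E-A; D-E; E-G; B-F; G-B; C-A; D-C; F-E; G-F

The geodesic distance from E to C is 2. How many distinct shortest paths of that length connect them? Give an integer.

4

The shortest distance is 2. The length-2 paths are: E–F–C; E–D–C; E–A–C; E–G–C.
That gives 4 distinct shortest paths.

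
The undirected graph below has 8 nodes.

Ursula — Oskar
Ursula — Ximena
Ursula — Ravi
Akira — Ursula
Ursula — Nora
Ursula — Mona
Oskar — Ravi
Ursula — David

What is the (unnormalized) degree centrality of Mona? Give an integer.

1

Mona is directly tied to Ursula. That is 1 neighbor, so the degree of Mona is 1.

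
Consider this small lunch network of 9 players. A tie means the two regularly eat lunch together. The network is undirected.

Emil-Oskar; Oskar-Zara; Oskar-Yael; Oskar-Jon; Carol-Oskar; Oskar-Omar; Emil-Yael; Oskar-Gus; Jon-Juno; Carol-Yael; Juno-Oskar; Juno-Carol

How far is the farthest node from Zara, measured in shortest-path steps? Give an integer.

2

Distances from Zara: Carol:2, Emil:2, Gus:2, Jon:2, Juno:2, Omar:2, Oskar:1, Yael:2.
The largest is 2 (to Juno, Jon, Yael, Gus, Emil, Carol, and Omar), so the eccentricity of Zara is 2.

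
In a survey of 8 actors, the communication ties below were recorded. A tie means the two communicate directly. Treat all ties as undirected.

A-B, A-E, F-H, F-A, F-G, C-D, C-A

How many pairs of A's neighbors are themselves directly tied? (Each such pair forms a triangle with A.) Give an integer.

A's neighbors are B, C, E, and F, but none of them are tied to each other, so no triangle contains A.

0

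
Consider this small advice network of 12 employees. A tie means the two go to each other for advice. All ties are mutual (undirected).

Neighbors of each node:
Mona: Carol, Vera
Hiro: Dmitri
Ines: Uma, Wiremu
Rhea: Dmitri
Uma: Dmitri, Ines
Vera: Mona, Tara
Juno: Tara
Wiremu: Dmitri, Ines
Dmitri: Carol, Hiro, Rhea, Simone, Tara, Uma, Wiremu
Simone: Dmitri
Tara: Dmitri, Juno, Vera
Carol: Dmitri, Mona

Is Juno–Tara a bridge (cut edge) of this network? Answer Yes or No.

Without the Juno–Tara edge there is no alternate route between Juno and Tara, so the network disconnects. It is a bridge.

Yes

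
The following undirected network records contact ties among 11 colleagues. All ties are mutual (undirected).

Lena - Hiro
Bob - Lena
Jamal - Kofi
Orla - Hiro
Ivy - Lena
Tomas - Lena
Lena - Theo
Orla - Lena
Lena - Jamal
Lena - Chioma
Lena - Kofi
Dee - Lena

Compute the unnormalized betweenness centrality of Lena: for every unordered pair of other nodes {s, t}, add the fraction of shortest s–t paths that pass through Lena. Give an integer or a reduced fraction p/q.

Pairs whose geodesics pass through Lena — Kofi–Bob: 1; Kofi–Hiro: 1; Kofi–Tomas: 1; Kofi–Dee: 1; Kofi–Orla: 1; Kofi–Theo: 1; Kofi–Chioma: 1; Kofi–Ivy: 1; Bob–Jamal: 1; Bob–Hiro: 1; Bob–Tomas: 1; Bob–Dee: 1; Bob–Orla: 1; Bob–Theo: 1 … (+29 more pairs).
All other pairs contribute 0.
Summing the contributions gives betweenness(Lena) = 43.

43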